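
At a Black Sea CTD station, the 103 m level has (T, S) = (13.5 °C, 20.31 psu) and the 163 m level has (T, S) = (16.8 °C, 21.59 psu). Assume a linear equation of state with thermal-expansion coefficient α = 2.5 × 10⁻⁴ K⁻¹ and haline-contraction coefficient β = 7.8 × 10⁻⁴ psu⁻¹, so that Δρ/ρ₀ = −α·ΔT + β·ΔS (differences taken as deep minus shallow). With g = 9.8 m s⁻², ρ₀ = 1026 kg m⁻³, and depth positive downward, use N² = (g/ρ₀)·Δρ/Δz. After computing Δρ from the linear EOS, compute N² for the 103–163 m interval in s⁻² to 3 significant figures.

ΔT = +3.3 K, ΔS = +1.28 psu (deep − shallow).
Δρ/ρ₀ = −αΔT + βΔS = -8.25 × 10⁻⁴ + 9.984 × 10⁻⁴ = 1.734 × 10⁻⁴, so Δρ ≈ 0.1779 kg m⁻³.
N² = (g/ρ₀)·Δρ/Δz = g·(Δρ/ρ₀)/Δz = 9.8 × 1.734 × 10⁻⁴ / 60 = 2.8322 × 10⁻⁵ s⁻² ≈ 2.83 × 10⁻⁵ s⁻².

2.83 × 10⁻⁵ s⁻²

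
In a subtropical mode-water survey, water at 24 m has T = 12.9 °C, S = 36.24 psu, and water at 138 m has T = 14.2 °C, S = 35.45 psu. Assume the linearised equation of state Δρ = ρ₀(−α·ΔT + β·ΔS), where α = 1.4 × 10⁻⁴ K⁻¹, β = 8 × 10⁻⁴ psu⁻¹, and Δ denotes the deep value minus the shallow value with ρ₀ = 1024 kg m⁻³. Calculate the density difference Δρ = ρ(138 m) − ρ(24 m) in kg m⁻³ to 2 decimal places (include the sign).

-0.83 kg m⁻³

ΔT = +1.3 K, ΔS = -0.79 psu (deep − shallow).
Δρ/ρ₀ = −(1.4 × 10⁻⁴)(+1.3) + (8 × 10⁻⁴)(-0.79) = -8.14 × 10⁻⁴.
Δρ = 1024 × (-8.14 × 10⁻⁴) = -0.83 kg m⁻³.
Negative Δρ: lighter below, statically unstable.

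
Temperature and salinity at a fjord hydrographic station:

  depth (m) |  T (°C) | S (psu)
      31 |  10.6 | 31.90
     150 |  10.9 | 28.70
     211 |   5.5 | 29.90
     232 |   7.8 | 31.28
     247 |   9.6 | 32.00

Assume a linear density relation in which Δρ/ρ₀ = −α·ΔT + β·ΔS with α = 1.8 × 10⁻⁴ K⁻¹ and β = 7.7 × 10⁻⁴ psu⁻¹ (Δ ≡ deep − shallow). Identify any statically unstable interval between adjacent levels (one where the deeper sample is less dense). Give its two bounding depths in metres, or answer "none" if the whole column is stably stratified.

Evaluate Δρ/ρ₀ = −αΔT + βΔS across each adjacent pair:
  31–150 m: −αΔT+βΔS = −(1.8 × 10⁻⁴)(+0.3)+(7.7 × 10⁻⁴)(-3.20) = -2.5 × 10⁻³ → UNSTABLE
  150–211 m: −αΔT+βΔS = −(1.8 × 10⁻⁴)(-5.4)+(7.7 × 10⁻⁴)(+1.20) = 1.9 × 10⁻³ → stable
  211–232 m: −αΔT+βΔS = −(1.8 × 10⁻⁴)(+2.3)+(7.7 × 10⁻⁴)(+1.38) = 6.5 × 10⁻⁴ → stable
  232–247 m: −αΔT+βΔS = −(1.8 × 10⁻⁴)(+1.8)+(7.7 × 10⁻⁴)(+0.72) = 2.3 × 10⁻⁴ → stable
The 31–150 m interval has Δρ < 0: lighter water underlies denser water.

31–150 m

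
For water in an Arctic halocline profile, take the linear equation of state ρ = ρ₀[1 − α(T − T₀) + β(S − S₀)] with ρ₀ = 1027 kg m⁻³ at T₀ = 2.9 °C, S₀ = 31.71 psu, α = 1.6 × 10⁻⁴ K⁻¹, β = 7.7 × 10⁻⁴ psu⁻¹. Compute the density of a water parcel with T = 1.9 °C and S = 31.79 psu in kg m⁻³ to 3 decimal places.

1027.228 kg m⁻³

T − T₀ = -1.0 K, S − S₀ = +0.08 psu.
Bracket = 1 − α·(-1.0) + β·(+0.08) = 1 + (2.216 × 10⁻⁴) = 1.0002216.
ρ = 1027 × 1.0002216 = 1027.228 kg m⁻³.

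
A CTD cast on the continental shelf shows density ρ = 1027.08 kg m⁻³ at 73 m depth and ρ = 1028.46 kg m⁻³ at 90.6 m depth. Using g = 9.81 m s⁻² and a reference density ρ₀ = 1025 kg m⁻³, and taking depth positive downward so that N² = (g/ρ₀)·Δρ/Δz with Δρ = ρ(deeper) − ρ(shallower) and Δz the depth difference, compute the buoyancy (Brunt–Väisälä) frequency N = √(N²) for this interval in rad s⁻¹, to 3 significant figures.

0.0274 rad s⁻¹

Δρ = 1028.46 − 1027.08 = 1.38 kg m⁻³ over Δz = 90.6 − 73 = 17.6 m.
N² = (9.81/1025) × (1.38/17.6) = 7.5043 × 10⁻⁴ s⁻².
N = √(7.5043 × 10⁻⁴) = 0.027394 rad s⁻¹ ≈ 0.0274 rad s⁻¹.
N² > 0, so the interval is statically stable.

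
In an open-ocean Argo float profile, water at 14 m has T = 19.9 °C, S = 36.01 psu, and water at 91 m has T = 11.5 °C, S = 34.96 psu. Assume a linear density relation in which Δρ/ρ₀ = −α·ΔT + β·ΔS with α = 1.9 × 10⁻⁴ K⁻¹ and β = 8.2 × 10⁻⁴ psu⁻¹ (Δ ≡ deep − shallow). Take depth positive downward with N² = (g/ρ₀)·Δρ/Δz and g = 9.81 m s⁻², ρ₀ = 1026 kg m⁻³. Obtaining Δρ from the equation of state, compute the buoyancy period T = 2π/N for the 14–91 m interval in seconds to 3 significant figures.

649 s

ΔT = -8.4 K, ΔS = -1.05 psu (deep − shallow).
Δρ/ρ₀ = −αΔT + βΔS = 1.596 × 10⁻³ − 8.61 × 10⁻⁴ = 7.35 × 10⁻⁴, so Δρ ≈ 0.7541 kg m⁻³.
N² = (g/ρ₀)·Δρ/Δz = g·(Δρ/ρ₀)/Δz = 9.81 × 7.35 × 10⁻⁴ / 77 = 9.3641 × 10⁻⁵ s⁻².
N = √(9.3641 × 10⁻⁵) = 9.6768 × 10⁻³ rad s⁻¹ → T = 2π/N = 649.30 s ≈ 649 s.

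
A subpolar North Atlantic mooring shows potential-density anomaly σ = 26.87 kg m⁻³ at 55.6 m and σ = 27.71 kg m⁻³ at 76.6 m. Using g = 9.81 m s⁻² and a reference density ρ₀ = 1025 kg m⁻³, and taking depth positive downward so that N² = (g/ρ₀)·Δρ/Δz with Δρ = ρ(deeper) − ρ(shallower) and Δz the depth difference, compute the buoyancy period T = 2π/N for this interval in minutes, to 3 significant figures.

Δρ = 1027.71 − 1026.87 = 0.84 kg m⁻³ over Δz = 76.6 − 55.6 = 21 m.
N² = (9.81/1025) × (0.84/21) = 3.8283 × 10⁻⁴ s⁻².
N = √(3.8283 × 10⁻⁴) = 0.019566 rad s⁻¹, so T = 2π/N = 321.13 s = 5.3522 min ≈ 5.35 min.

5.35 min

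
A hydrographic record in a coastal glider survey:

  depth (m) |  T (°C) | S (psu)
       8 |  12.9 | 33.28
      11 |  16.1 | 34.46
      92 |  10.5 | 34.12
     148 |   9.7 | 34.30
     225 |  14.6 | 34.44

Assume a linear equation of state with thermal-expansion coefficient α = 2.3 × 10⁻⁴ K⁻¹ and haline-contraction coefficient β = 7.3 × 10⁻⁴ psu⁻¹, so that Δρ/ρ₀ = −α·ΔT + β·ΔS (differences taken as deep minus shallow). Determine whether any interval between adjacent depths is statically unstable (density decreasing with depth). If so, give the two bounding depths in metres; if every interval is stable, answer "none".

Evaluate Δρ/ρ₀ = −αΔT + βΔS across each adjacent pair:
  8–11 m: −αΔT+βΔS = −(2.3 × 10⁻⁴)(+3.2)+(7.3 × 10⁻⁴)(+1.18) = 1.3 × 10⁻⁴ → stable
  11–92 m: −αΔT+βΔS = −(2.3 × 10⁻⁴)(-5.6)+(7.3 × 10⁻⁴)(-0.34) = 1.0 × 10⁻³ → stable
  92–148 m: −αΔT+βΔS = −(2.3 × 10⁻⁴)(-0.8)+(7.3 × 10⁻⁴)(+0.18) = 3.2 × 10⁻⁴ → stable
  148–225 m: −αΔT+βΔS = −(2.3 × 10⁻⁴)(+4.9)+(7.3 × 10⁻⁴)(+0.14) = -1.0 × 10⁻³ → UNSTABLE
The 148–225 m interval has Δρ < 0: lighter water underlies denser water.

148–225 m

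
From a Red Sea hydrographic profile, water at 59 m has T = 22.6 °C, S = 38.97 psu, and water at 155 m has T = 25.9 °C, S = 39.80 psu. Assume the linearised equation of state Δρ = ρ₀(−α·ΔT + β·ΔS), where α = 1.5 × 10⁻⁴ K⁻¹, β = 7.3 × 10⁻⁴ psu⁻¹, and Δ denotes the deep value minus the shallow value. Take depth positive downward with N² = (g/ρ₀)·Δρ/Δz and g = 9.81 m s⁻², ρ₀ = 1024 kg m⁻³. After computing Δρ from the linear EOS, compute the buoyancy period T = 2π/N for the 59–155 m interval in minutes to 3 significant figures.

31.1 min

ΔT = +3.3 K, ΔS = +0.83 psu (deep − shallow).
Δρ/ρ₀ = −αΔT + βΔS = -4.95 × 10⁻⁴ + 6.059 × 10⁻⁴ = 1.109 × 10⁻⁴, so Δρ ≈ 0.1136 kg m⁻³.
N² = (g/ρ₀)·Δρ/Δz = g·(Δρ/ρ₀)/Δz = 9.81 × 1.109 × 10⁻⁴ / 96 = 1.1333 × 10⁻⁵ s⁻².
N = √(1.1333 × 10⁻⁵) = 3.3665 × 10⁻³ rad s⁻¹ → T = 2π/N = 1.8664 × 10³ s = 31.107 min ≈ 31.1 min.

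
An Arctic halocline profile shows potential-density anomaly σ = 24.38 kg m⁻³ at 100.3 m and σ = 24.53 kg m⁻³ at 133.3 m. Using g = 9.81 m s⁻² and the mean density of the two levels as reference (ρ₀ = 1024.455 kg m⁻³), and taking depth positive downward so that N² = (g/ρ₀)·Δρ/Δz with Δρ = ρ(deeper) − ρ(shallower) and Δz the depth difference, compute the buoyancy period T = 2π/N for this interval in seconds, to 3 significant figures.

Δρ = 1024.53 − 1024.38 = 0.15 kg m⁻³ over Δz = 133.3 − 100.3 = 33 m.
N² = (9.81/1024.455) × (0.15/33) = 4.3526 × 10⁻⁵ s⁻².
N = √(4.3526 × 10⁻⁵) = 6.5974 × 10⁻³ rad s⁻¹, so T = 2π/N = 952.37 s ≈ 952 s.

952 s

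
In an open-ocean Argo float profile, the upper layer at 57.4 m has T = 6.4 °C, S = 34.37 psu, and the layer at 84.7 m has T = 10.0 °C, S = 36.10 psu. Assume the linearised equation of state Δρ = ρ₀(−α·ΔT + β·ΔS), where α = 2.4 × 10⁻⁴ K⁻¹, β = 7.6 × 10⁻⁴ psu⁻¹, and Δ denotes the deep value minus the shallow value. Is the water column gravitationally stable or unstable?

stable

ΔT = 10.0 − 6.4 = +3.6 K and ΔS = 36.10 − 34.37 = +1.73 psu (deep − shallow).
−αΔT = -8.64 × 10⁻⁴; βΔS = 1.3148 × 10⁻³; sum Δρ/ρ₀ = 4.508 × 10⁻⁴.
Δρ/ρ₀ > 0, so Δρ > 0: deeper water is denser → statically stable.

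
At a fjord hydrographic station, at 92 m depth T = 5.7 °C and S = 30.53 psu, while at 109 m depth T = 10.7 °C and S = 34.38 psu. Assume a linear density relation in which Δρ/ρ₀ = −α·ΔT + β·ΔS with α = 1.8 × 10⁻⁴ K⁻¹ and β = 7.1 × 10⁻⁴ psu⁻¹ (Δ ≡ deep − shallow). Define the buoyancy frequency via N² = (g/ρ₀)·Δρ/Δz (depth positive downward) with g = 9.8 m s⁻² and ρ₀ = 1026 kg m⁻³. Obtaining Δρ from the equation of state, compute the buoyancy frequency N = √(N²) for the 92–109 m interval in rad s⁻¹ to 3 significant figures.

0.0325 rad s⁻¹

ΔT = +5.0 K, ΔS = +3.85 psu (deep − shallow).
Δρ/ρ₀ = −αΔT + βΔS = -9.00 × 10⁻⁴ + 2.7335 × 10⁻³ = 1.8335 × 10⁻³, so Δρ ≈ 1.881 kg m⁻³.
N² = (g/ρ₀)·Δρ/Δz = g·(Δρ/ρ₀)/Δz = 9.8 × 1.8335 × 10⁻³ / 17 = 1.0570 × 10⁻³ s⁻².
N = √(1.0570 × 10⁻³) = 0.032512 rad s⁻¹ ≈ 0.0325 rad s⁻¹.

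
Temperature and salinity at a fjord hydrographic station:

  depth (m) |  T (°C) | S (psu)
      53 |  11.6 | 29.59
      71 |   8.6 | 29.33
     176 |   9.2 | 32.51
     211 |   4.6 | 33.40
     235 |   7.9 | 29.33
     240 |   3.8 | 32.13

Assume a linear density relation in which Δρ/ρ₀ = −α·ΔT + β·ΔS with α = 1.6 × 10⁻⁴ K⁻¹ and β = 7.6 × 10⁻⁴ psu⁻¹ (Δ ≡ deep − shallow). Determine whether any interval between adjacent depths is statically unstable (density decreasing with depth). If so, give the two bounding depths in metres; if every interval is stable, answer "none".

211–235 m

Evaluate Δρ/ρ₀ = −αΔT + βΔS across each adjacent pair:
  53–71 m: −αΔT+βΔS = −(1.6 × 10⁻⁴)(-3.0)+(7.6 × 10⁻⁴)(-0.26) = 2.8 × 10⁻⁴ → stable
  71–176 m: −αΔT+βΔS = −(1.6 × 10⁻⁴)(+0.6)+(7.6 × 10⁻⁴)(+3.18) = 2.3 × 10⁻³ → stable
  176–211 m: −αΔT+βΔS = −(1.6 × 10⁻⁴)(-4.6)+(7.6 × 10⁻⁴)(+0.89) = 1.4 × 10⁻³ → stable
  211–235 m: −αΔT+βΔS = −(1.6 × 10⁻⁴)(+3.3)+(7.6 × 10⁻⁴)(-4.07) = -3.6 × 10⁻³ → UNSTABLE
  235–240 m: −αΔT+βΔS = −(1.6 × 10⁻⁴)(-4.1)+(7.6 × 10⁻⁴)(+2.80) = 2.8 × 10⁻³ → stable
The 211–235 m interval has Δρ < 0: lighter water underlies denser water.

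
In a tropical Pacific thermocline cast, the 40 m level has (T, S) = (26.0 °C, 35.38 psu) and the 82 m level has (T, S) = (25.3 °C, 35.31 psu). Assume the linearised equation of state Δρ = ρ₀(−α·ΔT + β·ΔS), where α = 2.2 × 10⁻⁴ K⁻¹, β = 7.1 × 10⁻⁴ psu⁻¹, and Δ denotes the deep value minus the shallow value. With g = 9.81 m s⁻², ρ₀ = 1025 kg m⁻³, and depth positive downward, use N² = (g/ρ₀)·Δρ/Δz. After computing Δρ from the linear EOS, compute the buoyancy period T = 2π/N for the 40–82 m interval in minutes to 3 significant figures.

21.2 min

ΔT = -0.7 K, ΔS = -0.07 psu (deep − shallow).
Δρ/ρ₀ = −αΔT + βΔS = 1.54 × 10⁻⁴ − 4.97 × 10⁻⁵ = 1.043 × 10⁻⁴, so Δρ ≈ 0.1069 kg m⁻³.
N² = (g/ρ₀)·Δρ/Δz = g·(Δρ/ρ₀)/Δz = 9.81 × 1.043 × 10⁻⁴ / 42 = 2.4362 × 10⁻⁵ s⁻².
N = √(2.4362 × 10⁻⁵) = 4.9358 × 10⁻³ rad s⁻¹ → T = 2π/N = 1.2730 × 10³ s = 21.217 min ≈ 21.2 min.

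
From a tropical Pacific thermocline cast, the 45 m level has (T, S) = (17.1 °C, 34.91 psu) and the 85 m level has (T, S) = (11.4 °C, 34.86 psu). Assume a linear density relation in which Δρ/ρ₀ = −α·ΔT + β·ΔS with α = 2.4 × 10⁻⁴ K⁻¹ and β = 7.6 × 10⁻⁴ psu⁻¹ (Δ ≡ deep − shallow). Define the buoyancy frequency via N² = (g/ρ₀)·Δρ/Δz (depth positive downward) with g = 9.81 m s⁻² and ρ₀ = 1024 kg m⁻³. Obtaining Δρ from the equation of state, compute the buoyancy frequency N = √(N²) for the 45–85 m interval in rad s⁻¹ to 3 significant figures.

ΔT = -5.7 K, ΔS = -0.05 psu (deep − shallow).
Δρ/ρ₀ = −αΔT + βΔS = 1.368 × 10⁻³ − 3.80 × 10⁻⁵ = 1.33 × 10⁻³, so Δρ ≈ 1.362 kg m⁻³.
N² = (g/ρ₀)·Δρ/Δz = g·(Δρ/ρ₀)/Δz = 9.81 × 1.33 × 10⁻³ / 40 = 3.2618 × 10⁻⁴ s⁻².
N = √(3.2618 × 10⁻⁴) = 0.018060 rad s⁻¹ ≈ 0.0181 rad s⁻¹.

0.0181 rad s⁻¹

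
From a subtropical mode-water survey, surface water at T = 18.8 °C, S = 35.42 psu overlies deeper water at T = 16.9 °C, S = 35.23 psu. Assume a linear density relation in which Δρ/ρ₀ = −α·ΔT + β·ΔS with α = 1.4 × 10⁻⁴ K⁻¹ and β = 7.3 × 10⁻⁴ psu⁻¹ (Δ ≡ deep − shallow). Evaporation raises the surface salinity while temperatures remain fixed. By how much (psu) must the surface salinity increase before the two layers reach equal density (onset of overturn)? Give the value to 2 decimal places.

Neutral buoyancy requires −α(T_deep − T_surf) + β(S_deep − S_surf′) = 0.
S_surf′ = S_deep − (α/β)·ΔT = 35.23 − (1.4 × 10⁻⁴/7.3 × 10⁻⁴)·(-1.9) = 35.5944 psu.
Increase required: 35.5944 − 35.42 = 0.1744 psu.

0.17 psu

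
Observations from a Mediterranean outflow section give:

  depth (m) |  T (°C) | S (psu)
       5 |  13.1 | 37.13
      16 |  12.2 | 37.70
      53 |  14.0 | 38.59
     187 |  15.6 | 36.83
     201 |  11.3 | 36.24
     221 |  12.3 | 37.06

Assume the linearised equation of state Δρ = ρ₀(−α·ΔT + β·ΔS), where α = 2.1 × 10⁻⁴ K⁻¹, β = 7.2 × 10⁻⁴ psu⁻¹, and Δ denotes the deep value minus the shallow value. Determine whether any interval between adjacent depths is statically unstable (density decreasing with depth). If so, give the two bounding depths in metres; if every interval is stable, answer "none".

Evaluate Δρ/ρ₀ = −αΔT + βΔS across each adjacent pair:
  5–16 m: −αΔT+βΔS = −(2.1 × 10⁻⁴)(-0.9)+(7.2 × 10⁻⁴)(+0.57) = 6.0 × 10⁻⁴ → stable
  16–53 m: −αΔT+βΔS = −(2.1 × 10⁻⁴)(+1.8)+(7.2 × 10⁻⁴)(+0.89) = 2.6 × 10⁻⁴ → stable
  53–187 m: −αΔT+βΔS = −(2.1 × 10⁻⁴)(+1.6)+(7.2 × 10⁻⁴)(-1.76) = -1.6 × 10⁻³ → UNSTABLE
  187–201 m: −αΔT+βΔS = −(2.1 × 10⁻⁴)(-4.3)+(7.2 × 10⁻⁴)(-0.59) = 4.8 × 10⁻⁴ → stable
  201–221 m: −αΔT+βΔS = −(2.1 × 10⁻⁴)(+1.0)+(7.2 × 10⁻⁴)(+0.82) = 3.8 × 10⁻⁴ → stable
The 53–187 m interval has Δρ < 0: lighter water underlies denser water.

53–187 m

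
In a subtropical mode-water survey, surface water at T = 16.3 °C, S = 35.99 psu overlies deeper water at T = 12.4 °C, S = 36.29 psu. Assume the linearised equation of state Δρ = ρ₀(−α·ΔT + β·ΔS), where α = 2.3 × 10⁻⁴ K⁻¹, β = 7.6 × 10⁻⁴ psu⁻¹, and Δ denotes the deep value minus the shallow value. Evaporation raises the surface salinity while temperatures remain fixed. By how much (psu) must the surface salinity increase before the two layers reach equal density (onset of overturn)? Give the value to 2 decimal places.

1.48 psu

Neutral buoyancy requires −α(T_deep − T_surf) + β(S_deep − S_surf′) = 0.
S_surf′ = S_deep − (α/β)·ΔT = 36.29 − (2.3 × 10⁻⁴/7.6 × 10⁻⁴)·(-3.9) = 37.4703 psu.
Increase required: 37.4703 − 35.99 = 1.4803 psu.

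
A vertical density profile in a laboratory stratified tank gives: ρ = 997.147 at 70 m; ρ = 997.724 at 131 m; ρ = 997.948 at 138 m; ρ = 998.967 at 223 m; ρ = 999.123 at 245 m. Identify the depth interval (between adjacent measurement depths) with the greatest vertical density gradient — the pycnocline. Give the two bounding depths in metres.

Compute the density gradient over each adjacent pair:
  70–131 m: Δρ/Δz = 0.577/61 = 9.5 × 10⁻³ kg m⁻⁴
  131–138 m: Δρ/Δz = 0.224/7 = 0.032 kg m⁻⁴
  138–223 m: Δρ/Δz = 1.019/85 = 0.012 kg m⁻⁴
  223–245 m: Δρ/Δz = 0.156/22 = 7.1 × 10⁻³ kg m⁻⁴
The largest gradient is in the 131–138 m interval — the pycnocline.

131–138 m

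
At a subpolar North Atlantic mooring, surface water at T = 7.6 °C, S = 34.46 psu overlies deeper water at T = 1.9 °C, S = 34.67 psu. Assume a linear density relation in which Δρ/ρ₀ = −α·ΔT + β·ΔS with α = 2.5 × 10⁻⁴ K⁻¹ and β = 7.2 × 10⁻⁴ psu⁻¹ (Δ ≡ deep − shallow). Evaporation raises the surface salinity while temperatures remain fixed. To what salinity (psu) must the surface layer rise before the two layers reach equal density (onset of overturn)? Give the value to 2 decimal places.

36.65 psu

Neutral buoyancy requires −α(T_deep − T_surf) + β(S_deep − S_surf′) = 0.
S_surf′ = S_deep − (α/β)·ΔT = 34.67 − (2.5 × 10⁻⁴/7.2 × 10⁻⁴)·(-5.7) = 36.6492 psu.
Increase required: 36.6492 − 34.46 = 2.1892 psu.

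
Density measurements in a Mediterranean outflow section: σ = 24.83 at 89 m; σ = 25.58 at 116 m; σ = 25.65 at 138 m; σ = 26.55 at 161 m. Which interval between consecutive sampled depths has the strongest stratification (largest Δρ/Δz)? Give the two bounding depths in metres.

138–161 m

Compute the density gradient over each adjacent pair:
  89–116 m: Δρ/Δz = 0.75/27 = 0.028 kg m⁻⁴
  116–138 m: Δρ/Δz = 0.07/22 = 3.2 × 10⁻³ kg m⁻⁴
  138–161 m: Δρ/Δz = 0.90/23 = 0.039 kg m⁻⁴
The largest gradient is in the 138–161 m interval — the pycnocline.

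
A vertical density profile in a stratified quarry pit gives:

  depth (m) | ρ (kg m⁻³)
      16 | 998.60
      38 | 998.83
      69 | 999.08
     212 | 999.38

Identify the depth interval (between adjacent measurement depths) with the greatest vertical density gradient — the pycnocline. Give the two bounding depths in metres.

Compute the density gradient over each adjacent pair:
  16–38 m: Δρ/Δz = 0.23/22 = 0.010 kg m⁻⁴
  38–69 m: Δρ/Δz = 0.25/31 = 8.1 × 10⁻³ kg m⁻⁴
  69–212 m: Δρ/Δz = 0.30/143 = 2.1 × 10⁻³ kg m⁻⁴
The largest gradient is in the 16–38 m interval — the pycnocline.

16–38 m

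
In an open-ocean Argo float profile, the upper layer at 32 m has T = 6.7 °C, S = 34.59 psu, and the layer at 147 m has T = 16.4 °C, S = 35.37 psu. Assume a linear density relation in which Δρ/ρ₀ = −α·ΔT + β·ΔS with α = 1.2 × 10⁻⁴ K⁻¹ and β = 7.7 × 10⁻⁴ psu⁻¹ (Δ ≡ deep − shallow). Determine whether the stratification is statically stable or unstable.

ΔT = 16.4 − 6.7 = +9.7 K and ΔS = 35.37 − 34.59 = +0.78 psu (deep − shallow).
−αΔT = -1.164 × 10⁻³; βΔS = 6.006 × 10⁻⁴; sum Δρ/ρ₀ = -5.634 × 10⁻⁴.
Δρ/ρ₀ < 0, so Δρ < 0: deeper water is lighter → statically unstable; the column would overturn.

unstable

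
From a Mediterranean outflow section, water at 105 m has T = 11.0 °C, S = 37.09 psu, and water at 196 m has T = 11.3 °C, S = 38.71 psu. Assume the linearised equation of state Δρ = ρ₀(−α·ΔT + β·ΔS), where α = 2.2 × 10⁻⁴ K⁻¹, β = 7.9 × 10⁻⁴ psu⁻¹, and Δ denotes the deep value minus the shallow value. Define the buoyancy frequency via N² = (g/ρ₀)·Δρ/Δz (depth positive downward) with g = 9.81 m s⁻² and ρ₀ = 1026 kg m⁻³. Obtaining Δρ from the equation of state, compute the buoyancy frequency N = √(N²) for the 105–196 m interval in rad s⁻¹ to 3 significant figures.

ΔT = +0.3 K, ΔS = +1.62 psu (deep − shallow).
Δρ/ρ₀ = −αΔT + βΔS = -6.60 × 10⁻⁵ + 1.2798 × 10⁻³ = 1.2138 × 10⁻³, so Δρ ≈ 1.245 kg m⁻³.
N² = (g/ρ₀)·Δρ/Δz = g·(Δρ/ρ₀)/Δz = 9.81 × 1.2138 × 10⁻³ / 91 = 1.3085 × 10⁻⁴ s⁻².
N = √(1.3085 × 10⁻⁴) = 0.011439 rad s⁻¹ ≈ 0.0114 rad s⁻¹.

0.0114 rad s⁻¹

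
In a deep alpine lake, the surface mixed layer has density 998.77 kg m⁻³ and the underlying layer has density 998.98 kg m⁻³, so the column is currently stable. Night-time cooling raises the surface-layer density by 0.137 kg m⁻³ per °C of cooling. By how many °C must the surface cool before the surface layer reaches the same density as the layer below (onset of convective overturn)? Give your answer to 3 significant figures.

1.53 °C

Density deficit of the surface layer: 998.98 − 998.77 = 0.21 kg m⁻³.
Required change = 0.21 / 0.137 = 1.53 °C.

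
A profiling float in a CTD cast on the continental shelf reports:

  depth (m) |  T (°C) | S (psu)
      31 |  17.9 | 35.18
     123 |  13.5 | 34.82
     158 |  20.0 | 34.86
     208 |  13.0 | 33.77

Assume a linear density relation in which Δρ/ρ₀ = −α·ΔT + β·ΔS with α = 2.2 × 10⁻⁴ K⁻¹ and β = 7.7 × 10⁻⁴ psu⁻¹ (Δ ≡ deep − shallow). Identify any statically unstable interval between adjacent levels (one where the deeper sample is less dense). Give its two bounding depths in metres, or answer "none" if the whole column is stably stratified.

123–158 m

Evaluate Δρ/ρ₀ = −αΔT + βΔS across each adjacent pair:
  31–123 m: −αΔT+βΔS = −(2.2 × 10⁻⁴)(-4.4)+(7.7 × 10⁻⁴)(-0.36) = 6.9 × 10⁻⁴ → stable
  123–158 m: −αΔT+βΔS = −(2.2 × 10⁻⁴)(+6.5)+(7.7 × 10⁻⁴)(+0.04) = -1.4 × 10⁻³ → UNSTABLE
  158–208 m: −αΔT+βΔS = −(2.2 × 10⁻⁴)(-7.0)+(7.7 × 10⁻⁴)(-1.09) = 7.0 × 10⁻⁴ → stable
The 123–158 m interval has Δρ < 0: lighter water underlies denser water.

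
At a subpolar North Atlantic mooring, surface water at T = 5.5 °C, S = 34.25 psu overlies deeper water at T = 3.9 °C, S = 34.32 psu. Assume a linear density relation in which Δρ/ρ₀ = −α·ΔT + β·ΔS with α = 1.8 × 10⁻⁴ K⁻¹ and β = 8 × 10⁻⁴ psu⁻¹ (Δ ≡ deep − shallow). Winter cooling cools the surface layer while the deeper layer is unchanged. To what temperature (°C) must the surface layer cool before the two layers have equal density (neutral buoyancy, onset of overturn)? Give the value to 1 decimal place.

3.6 °C

Neutral buoyancy requires Δρ = 0, i.e. −α(T_deep − T_surf′) + β(S_deep − S_surf) = 0.
T_surf′ = T_deep − (β/α)·ΔS = 3.9 − (8 × 10⁻⁴/1.8 × 10⁻⁴)·(+0.07) = 3.589 °C.
Cooling required: 5.5 − (3.589) = 1.911 °C.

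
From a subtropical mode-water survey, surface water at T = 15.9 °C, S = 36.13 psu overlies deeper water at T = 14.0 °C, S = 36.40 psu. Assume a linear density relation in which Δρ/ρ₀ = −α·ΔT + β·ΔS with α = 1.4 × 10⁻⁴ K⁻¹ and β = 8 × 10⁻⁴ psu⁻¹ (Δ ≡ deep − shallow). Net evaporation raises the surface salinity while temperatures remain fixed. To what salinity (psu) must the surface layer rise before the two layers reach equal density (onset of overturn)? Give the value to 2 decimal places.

36.73 psu

Neutral buoyancy requires −α(T_deep − T_surf) + β(S_deep − S_surf′) = 0.
S_surf′ = S_deep − (α/β)·ΔT = 36.40 − (1.4 × 10⁻⁴/8 × 10⁻⁴)·(-1.9) = 36.7325 psu.
Increase required: 36.7325 − 36.13 = 0.6025 psu.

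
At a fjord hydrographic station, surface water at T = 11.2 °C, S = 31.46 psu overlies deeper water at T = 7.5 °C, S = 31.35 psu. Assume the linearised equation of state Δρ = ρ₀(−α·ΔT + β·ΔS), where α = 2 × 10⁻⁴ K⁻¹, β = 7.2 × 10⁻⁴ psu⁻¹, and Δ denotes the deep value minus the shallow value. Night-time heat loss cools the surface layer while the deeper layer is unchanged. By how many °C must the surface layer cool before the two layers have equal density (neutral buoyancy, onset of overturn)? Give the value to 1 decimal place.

Neutral buoyancy requires Δρ = 0, i.e. −α(T_deep − T_surf′) + β(S_deep − S_surf) = 0.
T_surf′ = T_deep − (β/α)·ΔS = 7.5 − (7.2 × 10⁻⁴/2 × 10⁻⁴)·(-0.11) = 7.896 °C.
Cooling required: 11.2 − (7.896) = 3.304 °C.

3.3 °C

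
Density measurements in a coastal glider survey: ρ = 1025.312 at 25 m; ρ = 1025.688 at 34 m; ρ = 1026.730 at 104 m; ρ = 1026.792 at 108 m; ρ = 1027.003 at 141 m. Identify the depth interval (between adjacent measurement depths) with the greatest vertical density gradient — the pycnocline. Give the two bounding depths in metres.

Compute the density gradient over each adjacent pair:
  25–34 m: Δρ/Δz = 0.376/9 = 0.042 kg m⁻⁴
  34–104 m: Δρ/Δz = 1.042/70 = 0.015 kg m⁻⁴
  104–108 m: Δρ/Δz = 0.062/4 = 0.015 kg m⁻⁴
  108–141 m: Δρ/Δz = 0.211/33 = 6.4 × 10⁻³ kg m⁻⁴
The largest gradient is in the 25–34 m interval — the pycnocline.

25–34 m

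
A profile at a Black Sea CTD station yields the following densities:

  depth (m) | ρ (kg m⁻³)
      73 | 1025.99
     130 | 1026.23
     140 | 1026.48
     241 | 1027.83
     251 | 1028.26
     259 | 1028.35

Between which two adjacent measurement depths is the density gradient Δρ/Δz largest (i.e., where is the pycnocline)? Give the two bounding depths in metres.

Compute the density gradient over each adjacent pair:
  73–130 m: Δρ/Δz = 0.24/57 = 4.2 × 10⁻³ kg m⁻⁴
  130–140 m: Δρ/Δz = 0.25/10 = 0.025 kg m⁻⁴
  140–241 m: Δρ/Δz = 1.35/101 = 0.013 kg m⁻⁴
  241–251 m: Δρ/Δz = 0.43/10 = 0.043 kg m⁻⁴
  251–259 m: Δρ/Δz = 0.09/8 = 0.011 kg m⁻⁴
The largest gradient is in the 241–251 m interval — the pycnocline.

241–251 m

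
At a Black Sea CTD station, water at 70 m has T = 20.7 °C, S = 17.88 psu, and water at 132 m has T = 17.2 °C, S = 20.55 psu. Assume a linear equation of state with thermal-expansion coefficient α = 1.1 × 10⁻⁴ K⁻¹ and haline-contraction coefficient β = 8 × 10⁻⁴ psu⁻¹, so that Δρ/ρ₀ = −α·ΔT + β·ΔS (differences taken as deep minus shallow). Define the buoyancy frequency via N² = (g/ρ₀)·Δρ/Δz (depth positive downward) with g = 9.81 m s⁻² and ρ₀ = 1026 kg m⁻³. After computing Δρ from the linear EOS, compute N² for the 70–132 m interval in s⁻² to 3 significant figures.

ΔT = -3.5 K, ΔS = +2.67 psu (deep − shallow).
Δρ/ρ₀ = −αΔT + βΔS = 3.85 × 10⁻⁴ + 2.136 × 10⁻³ = 2.521 × 10⁻³, so Δρ ≈ 2.587 kg m⁻³.
N² = (g/ρ₀)·Δρ/Δz = g·(Δρ/ρ₀)/Δz = 9.81 × 2.521 × 10⁻³ / 62 = 3.9889 × 10⁻⁴ s⁻² ≈ 3.99 × 10⁻⁴ s⁻².

3.99 × 10⁻⁴ s⁻²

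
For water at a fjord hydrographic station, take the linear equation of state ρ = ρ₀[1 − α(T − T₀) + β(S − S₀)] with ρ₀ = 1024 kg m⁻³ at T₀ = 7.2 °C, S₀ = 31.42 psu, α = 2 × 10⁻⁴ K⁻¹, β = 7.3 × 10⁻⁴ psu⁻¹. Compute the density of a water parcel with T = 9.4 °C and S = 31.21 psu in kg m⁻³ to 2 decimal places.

1023.39 kg m⁻³

T − T₀ = +2.2 K, S − S₀ = -0.21 psu.
Bracket = 1 − α·(+2.2) + β·(-0.21) = 1 + (-5.933 × 10⁻⁴) = 0.9994067.
ρ = 1024 × 0.9994067 = 1023.39 kg m⁻³.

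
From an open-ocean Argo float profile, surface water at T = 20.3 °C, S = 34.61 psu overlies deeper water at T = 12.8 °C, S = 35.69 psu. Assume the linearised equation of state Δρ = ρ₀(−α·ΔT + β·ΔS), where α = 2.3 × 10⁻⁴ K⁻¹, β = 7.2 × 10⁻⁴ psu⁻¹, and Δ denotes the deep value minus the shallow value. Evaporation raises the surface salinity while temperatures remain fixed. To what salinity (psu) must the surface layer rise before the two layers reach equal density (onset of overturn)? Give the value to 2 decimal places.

38.09 psu

Neutral buoyancy requires −α(T_deep − T_surf) + β(S_deep − S_surf′) = 0.
S_surf′ = S_deep − (α/β)·ΔT = 35.69 − (2.3 × 10⁻⁴/7.2 × 10⁻⁴)·(-7.5) = 38.0858 psu.
Increase required: 38.0858 − 34.61 = 3.4758 psu.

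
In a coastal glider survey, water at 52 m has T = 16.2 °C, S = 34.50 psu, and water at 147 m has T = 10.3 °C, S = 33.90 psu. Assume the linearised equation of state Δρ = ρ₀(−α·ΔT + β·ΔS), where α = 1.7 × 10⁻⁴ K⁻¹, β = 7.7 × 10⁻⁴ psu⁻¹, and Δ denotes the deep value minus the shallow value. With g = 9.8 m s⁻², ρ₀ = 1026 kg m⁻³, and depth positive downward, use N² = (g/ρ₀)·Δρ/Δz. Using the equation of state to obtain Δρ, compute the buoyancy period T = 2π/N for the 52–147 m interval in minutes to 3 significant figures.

ΔT = -5.9 K, ΔS = -0.60 psu (deep − shallow).
Δρ/ρ₀ = −αΔT + βΔS = 1.003 × 10⁻³ − 4.62 × 10⁻⁴ = 5.41 × 10⁻⁴, so Δρ ≈ 0.5551 kg m⁻³.
N² = (g/ρ₀)·Δρ/Δz = g·(Δρ/ρ₀)/Δz = 9.8 × 5.41 × 10⁻⁴ / 95 = 5.5808 × 10⁻⁵ s⁻².
N = √(5.5808 × 10⁻⁵) = 7.4705 × 10⁻³ rad s⁻¹ → T = 2π/N = 841.07 s = 14.018 min ≈ 14.0 min.

14.0 min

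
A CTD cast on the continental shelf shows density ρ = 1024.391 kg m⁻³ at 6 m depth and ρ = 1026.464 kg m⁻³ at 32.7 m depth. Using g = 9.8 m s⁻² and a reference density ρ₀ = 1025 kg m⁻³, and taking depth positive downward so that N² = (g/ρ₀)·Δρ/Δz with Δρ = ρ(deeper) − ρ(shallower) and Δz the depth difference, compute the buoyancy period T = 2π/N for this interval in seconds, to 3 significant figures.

231 s

Δρ = 1026.464 − 1024.391 = 2.073 kg m⁻³ over Δz = 32.7 − 6 = 26.7 m.
N² = (9.8/1025) × (2.073/26.7) = 7.4232 × 10⁻⁴ s⁻².
N = √(7.4232 × 10⁻⁴) = 0.027246 rad s⁻¹, so T = 2π/N = 230.61 s ≈ 231 s.
N² > 0, so the interval is statically stable.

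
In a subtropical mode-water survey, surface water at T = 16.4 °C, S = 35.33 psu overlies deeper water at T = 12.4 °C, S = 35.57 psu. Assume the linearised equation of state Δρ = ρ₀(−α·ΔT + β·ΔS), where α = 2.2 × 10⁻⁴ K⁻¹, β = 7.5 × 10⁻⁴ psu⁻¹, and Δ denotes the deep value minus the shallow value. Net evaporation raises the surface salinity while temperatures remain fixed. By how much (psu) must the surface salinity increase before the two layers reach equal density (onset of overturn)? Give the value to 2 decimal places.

1.41 psu

Neutral buoyancy requires −α(T_deep − T_surf) + β(S_deep − S_surf′) = 0.
S_surf′ = S_deep − (α/β)·ΔT = 35.57 − (2.2 × 10⁻⁴/7.5 × 10⁻⁴)·(-4.0) = 36.7433 psu.
Increase required: 36.7433 − 35.33 = 1.4133 psu.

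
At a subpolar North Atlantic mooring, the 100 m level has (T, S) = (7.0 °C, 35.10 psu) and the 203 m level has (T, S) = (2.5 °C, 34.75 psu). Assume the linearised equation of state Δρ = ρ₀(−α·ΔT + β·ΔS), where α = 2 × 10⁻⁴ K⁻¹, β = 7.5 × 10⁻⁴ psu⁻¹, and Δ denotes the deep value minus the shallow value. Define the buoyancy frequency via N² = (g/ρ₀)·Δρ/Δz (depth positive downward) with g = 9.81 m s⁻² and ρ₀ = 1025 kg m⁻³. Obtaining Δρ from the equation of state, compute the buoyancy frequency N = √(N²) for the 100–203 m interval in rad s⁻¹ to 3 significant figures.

7.79 × 10⁻³ rad s⁻¹

ΔT = -4.5 K, ΔS = -0.35 psu (deep − shallow).
Δρ/ρ₀ = −αΔT + βΔS = 9.00 × 10⁻⁴ − 2.625 × 10⁻⁴ = 6.375 × 10⁻⁴, so Δρ ≈ 0.6534 kg m⁻³.
N² = (g/ρ₀)·Δρ/Δz = g·(Δρ/ρ₀)/Δz = 9.81 × 6.375 × 10⁻⁴ / 103 = 6.0717 × 10⁻⁵ s⁻².
N = √(6.0717 × 10⁻⁵) = 7.7921 × 10⁻³ rad s⁻¹ ≈ 7.79 × 10⁻³ rad s⁻¹.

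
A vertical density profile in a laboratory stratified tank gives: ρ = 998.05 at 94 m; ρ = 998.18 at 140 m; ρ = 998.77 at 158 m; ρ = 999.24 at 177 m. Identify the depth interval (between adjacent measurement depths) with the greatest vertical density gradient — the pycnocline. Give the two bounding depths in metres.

Compute the density gradient over each adjacent pair:
  94–140 m: Δρ/Δz = 0.13/46 = 2.8 × 10⁻³ kg m⁻⁴
  140–158 m: Δρ/Δz = 0.59/18 = 0.033 kg m⁻⁴
  158–177 m: Δρ/Δz = 0.47/19 = 0.025 kg m⁻⁴
The largest gradient is in the 140–158 m interval — the pycnocline.

140–158 m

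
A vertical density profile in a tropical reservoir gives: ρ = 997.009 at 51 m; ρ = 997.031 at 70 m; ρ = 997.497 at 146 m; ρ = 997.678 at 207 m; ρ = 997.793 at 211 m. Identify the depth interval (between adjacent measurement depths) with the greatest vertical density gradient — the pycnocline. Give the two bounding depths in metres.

Compute the density gradient over each adjacent pair:
  51–70 m: Δρ/Δz = 0.022/19 = 1.2 × 10⁻³ kg m⁻⁴
  70–146 m: Δρ/Δz = 0.466/76 = 6.1 × 10⁻³ kg m⁻⁴
  146–207 m: Δρ/Δz = 0.181/61 = 3.0 × 10⁻³ kg m⁻⁴
  207–211 m: Δρ/Δz = 0.115/4 = 0.029 kg m⁻⁴
The largest gradient is in the 207–211 m interval — the pycnocline.

207–211 m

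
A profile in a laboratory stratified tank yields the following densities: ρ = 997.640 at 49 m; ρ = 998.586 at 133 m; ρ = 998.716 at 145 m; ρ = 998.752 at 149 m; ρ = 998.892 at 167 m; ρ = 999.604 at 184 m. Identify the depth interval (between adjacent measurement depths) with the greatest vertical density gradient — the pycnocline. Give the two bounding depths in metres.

Compute the density gradient over each adjacent pair:
  49–133 m: Δρ/Δz = 0.946/84 = 0.011 kg m⁻⁴
  133–145 m: Δρ/Δz = 0.130/12 = 0.011 kg m⁻⁴
  145–149 m: Δρ/Δz = 0.036/4 = 9.0 × 10⁻³ kg m⁻⁴
  149–167 m: Δρ/Δz = 0.140/18 = 7.8 × 10⁻³ kg m⁻⁴
  167–184 m: Δρ/Δz = 0.712/17 = 0.042 kg m⁻⁴
The largest gradient is in the 167–184 m interval — the pycnocline.

167–184 m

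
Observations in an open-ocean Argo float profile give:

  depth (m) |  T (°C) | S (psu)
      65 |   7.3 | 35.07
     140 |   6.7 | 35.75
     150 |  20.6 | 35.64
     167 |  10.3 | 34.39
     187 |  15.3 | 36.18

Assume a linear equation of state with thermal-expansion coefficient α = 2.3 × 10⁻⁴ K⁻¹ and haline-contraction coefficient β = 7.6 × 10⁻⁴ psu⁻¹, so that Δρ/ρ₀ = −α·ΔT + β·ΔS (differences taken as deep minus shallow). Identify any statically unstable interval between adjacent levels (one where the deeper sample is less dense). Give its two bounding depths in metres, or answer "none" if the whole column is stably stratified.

140–150 m

Evaluate Δρ/ρ₀ = −αΔT + βΔS across each adjacent pair:
  65–140 m: −αΔT+βΔS = −(2.3 × 10⁻⁴)(-0.6)+(7.6 × 10⁻⁴)(+0.68) = 6.5 × 10⁻⁴ → stable
  140–150 m: −αΔT+βΔS = −(2.3 × 10⁻⁴)(+13.9)+(7.6 × 10⁻⁴)(-0.11) = -3.3 × 10⁻³ → UNSTABLE
  150–167 m: −αΔT+βΔS = −(2.3 × 10⁻⁴)(-10.3)+(7.6 × 10⁻⁴)(-1.25) = 1.4 × 10⁻³ → stable
  167–187 m: −αΔT+βΔS = −(2.3 × 10⁻⁴)(+5.0)+(7.6 × 10⁻⁴)(+1.79) = 2.1 × 10⁻⁴ → stable
The 140–150 m interval has Δρ < 0: lighter water underlies denser water.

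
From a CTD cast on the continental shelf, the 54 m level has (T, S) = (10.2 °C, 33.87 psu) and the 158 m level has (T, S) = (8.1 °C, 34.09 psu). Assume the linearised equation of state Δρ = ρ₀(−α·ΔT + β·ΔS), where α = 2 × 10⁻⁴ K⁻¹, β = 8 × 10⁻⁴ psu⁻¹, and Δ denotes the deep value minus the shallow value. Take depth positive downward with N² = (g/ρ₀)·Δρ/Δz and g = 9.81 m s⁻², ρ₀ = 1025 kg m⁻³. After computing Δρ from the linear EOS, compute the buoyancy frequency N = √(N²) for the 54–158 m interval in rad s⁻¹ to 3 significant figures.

7.50 × 10⁻³ rad s⁻¹

ΔT = -2.1 K, ΔS = +0.22 psu (deep − shallow).
Δρ/ρ₀ = −αΔT + βΔS = 4.20 × 10⁻⁴ + 1.76 × 10⁻⁴ = 5.96 × 10⁻⁴, so Δρ ≈ 0.6109 kg m⁻³.
N² = (g/ρ₀)·Δρ/Δz = g·(Δρ/ρ₀)/Δz = 9.81 × 5.96 × 10⁻⁴ / 104 = 5.6219 × 10⁻⁵ s⁻².
N = √(5.6219 × 10⁻⁵) = 7.4979 × 10⁻³ rad s⁻¹ ≈ 7.50 × 10⁻³ rad s⁻¹.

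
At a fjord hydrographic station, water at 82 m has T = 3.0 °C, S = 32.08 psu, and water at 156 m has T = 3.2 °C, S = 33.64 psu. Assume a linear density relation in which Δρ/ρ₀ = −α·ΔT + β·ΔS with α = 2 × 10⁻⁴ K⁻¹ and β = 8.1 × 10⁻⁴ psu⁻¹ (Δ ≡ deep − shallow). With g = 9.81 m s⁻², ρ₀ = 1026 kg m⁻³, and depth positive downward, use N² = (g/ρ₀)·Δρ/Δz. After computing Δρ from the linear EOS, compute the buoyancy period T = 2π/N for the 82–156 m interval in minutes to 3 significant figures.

8.22 min

ΔT = +0.2 K, ΔS = +1.56 psu (deep − shallow).
Δρ/ρ₀ = −αΔT + βΔS = -4.00 × 10⁻⁵ + 1.2636 × 10⁻³ = 1.2236 × 10⁻³, so Δρ ≈ 1.255 kg m⁻³.
N² = (g/ρ₀)·Δρ/Δz = g·(Δρ/ρ₀)/Δz = 9.81 × 1.2236 × 10⁻³ / 74 = 1.6221 × 10⁻⁴ s⁻².
N = √(1.6221 × 10⁻⁴) = 0.012736 rad s⁻¹ → T = 2π/N = 493.34 s = 8.2223 min ≈ 8.22 min.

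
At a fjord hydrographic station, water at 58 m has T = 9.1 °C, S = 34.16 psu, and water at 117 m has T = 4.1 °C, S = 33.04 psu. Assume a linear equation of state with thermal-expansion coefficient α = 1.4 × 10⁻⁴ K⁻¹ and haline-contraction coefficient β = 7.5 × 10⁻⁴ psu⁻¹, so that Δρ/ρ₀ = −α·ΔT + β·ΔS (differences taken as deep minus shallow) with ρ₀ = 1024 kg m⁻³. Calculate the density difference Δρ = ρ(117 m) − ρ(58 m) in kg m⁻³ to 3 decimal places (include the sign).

ΔT = -5.0 K, ΔS = -1.12 psu (deep − shallow).
Δρ/ρ₀ = −(1.4 × 10⁻⁴)(-5.0) + (7.5 × 10⁻⁴)(-1.12) = -1.40 × 10⁻⁴.
Δρ = 1024 × (-1.40 × 10⁻⁴) = -0.143 kg m⁻³.
Negative Δρ: lighter below, statically unstable.

-0.143 kg m⁻³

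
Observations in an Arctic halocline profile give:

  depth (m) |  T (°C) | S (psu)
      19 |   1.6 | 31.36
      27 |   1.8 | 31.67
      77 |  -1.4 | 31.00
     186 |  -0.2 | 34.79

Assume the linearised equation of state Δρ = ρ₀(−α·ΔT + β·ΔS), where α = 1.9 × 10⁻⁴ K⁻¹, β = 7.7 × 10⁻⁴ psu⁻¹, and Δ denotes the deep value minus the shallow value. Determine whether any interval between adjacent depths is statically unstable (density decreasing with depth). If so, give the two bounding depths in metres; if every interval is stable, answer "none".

none

Evaluate Δρ/ρ₀ = −αΔT + βΔS across each adjacent pair:
  19–27 m: −αΔT+βΔS = −(1.9 × 10⁻⁴)(+0.2)+(7.7 × 10⁻⁴)(+0.31) = 2.0 × 10⁻⁴ → stable
  27–77 m: −αΔT+βΔS = −(1.9 × 10⁻⁴)(-3.2)+(7.7 × 10⁻⁴)(-0.67) = 9.2 × 10⁻⁵ → stable
  77–186 m: −αΔT+βΔS = −(1.9 × 10⁻⁴)(+1.2)+(7.7 × 10⁻⁴)(+3.79) = 2.7 × 10⁻³ → stable
Every interval has Δρ > 0: the column is stably stratified throughout.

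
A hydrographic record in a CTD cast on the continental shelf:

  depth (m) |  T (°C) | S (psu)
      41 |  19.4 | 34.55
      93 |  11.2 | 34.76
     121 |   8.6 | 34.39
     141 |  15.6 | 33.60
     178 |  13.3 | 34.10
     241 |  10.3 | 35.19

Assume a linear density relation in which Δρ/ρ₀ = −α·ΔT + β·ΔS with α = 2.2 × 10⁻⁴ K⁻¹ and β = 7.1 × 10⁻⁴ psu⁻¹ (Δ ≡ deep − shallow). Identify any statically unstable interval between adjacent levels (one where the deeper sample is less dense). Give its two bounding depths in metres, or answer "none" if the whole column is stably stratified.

Evaluate Δρ/ρ₀ = −αΔT + βΔS across each adjacent pair:
  41–93 m: −αΔT+βΔS = −(2.2 × 10⁻⁴)(-8.2)+(7.1 × 10⁻⁴)(+0.21) = 2.0 × 10⁻³ → stable
  93–121 m: −αΔT+βΔS = −(2.2 × 10⁻⁴)(-2.6)+(7.1 × 10⁻⁴)(-0.37) = 3.1 × 10⁻⁴ → stable
  121–141 m: −αΔT+βΔS = −(2.2 × 10⁻⁴)(+7.0)+(7.1 × 10⁻⁴)(-0.79) = -2.1 × 10⁻³ → UNSTABLE
  141–178 m: −αΔT+βΔS = −(2.2 × 10⁻⁴)(-2.3)+(7.1 × 10⁻⁴)(+0.50) = 8.6 × 10⁻⁴ → stable
  178–241 m: −αΔT+βΔS = −(2.2 × 10⁻⁴)(-3.0)+(7.1 × 10⁻⁴)(+1.09) = 1.4 × 10⁻³ → stable
The 121–141 m interval has Δρ < 0: lighter water underlies denser water.

121–141 m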